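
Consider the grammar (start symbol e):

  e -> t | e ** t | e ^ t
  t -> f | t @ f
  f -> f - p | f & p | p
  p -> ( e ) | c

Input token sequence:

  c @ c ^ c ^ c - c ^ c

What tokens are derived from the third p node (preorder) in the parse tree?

[e [e [e [e [t [t [f [p c]]] @ [f [p c]]]] ^ [t [f [p c]]]] ^ [t [f [f [p c]] - [p c]]]] ^ [t [f [p c]]]]

c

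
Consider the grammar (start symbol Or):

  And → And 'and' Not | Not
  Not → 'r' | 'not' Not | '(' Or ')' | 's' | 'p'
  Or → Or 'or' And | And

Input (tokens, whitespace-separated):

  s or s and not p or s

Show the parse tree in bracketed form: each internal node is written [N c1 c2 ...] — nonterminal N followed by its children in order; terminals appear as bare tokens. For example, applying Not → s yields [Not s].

Or
Or or And
Or or And or And
And or And or And
Not or And or And
s or And or And
s or And and Not or And
s or Not and Not or And
s or s and Not or And
s or s and not Not or And
s or s and not p or And
s or s and not p or Not
s or s and not p or s

[Or [Or [Or [And [Not s]]] or [And [And [Not s]] and [Not not [Not p]]]] or [And [Not s]]]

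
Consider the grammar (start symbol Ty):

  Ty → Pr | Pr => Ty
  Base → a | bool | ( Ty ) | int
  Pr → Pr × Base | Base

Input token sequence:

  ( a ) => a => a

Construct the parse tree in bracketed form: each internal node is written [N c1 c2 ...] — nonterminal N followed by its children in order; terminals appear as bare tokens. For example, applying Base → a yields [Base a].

[Ty [Pr [Base ( [Ty [Pr [Base a]]] )]] => [Ty [Pr [Base a]] => [Ty [Pr [Base a]]]]]

Ty
Pr => Ty
Base => Ty
( Ty ) => Ty
( Pr ) => Ty
( Base ) => Ty
( a ) => Ty
( a ) => Pr => Ty
( a ) => Base => Ty
( a ) => a => Ty
( a ) => a => Pr
( a ) => a => Base
( a ) => a => a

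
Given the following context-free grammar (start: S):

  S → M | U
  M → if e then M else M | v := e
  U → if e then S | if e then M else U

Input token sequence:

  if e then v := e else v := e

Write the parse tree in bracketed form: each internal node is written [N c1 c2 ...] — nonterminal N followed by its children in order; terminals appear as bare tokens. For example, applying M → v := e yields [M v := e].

S
M
if e then M else M
if e then v := e else M
if e then v := e else v := e

[S [M if e then [M v := e] else [M v := e]]]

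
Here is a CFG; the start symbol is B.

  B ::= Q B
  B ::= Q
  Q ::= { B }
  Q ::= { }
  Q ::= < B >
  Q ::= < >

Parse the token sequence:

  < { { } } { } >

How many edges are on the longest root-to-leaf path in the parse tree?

6

[B [Q < [B [Q { [B [Q { }]] }] [B [Q { }]]] >]]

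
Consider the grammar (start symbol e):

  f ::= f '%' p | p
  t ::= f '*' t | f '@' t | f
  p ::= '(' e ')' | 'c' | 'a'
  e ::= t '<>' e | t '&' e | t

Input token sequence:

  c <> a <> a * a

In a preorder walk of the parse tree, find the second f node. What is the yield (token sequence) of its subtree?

a

[e [t [f [p c]]] <> [e [t [f [p a]]] <> [e [t [f [p a]] * [t [f [p a]]]]]]]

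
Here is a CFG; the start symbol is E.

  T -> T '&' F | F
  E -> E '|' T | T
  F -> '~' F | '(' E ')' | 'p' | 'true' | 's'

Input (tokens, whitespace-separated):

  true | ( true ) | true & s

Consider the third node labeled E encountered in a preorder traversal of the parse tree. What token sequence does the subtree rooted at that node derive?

[E [E [E [T [F true]]] | [T [F ( [E [T [F true]]] )]]] | [T [T [F true]] & [F s]]]

true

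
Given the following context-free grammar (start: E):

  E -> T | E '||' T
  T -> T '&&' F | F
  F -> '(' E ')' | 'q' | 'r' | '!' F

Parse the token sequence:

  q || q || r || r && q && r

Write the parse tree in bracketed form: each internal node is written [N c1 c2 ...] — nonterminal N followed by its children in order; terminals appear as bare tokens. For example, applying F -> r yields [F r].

E
E || T
E || T || T
E || T || T || T
T || T || T || T
F || T || T || T
q || T || T || T
q || F || T || T
q || q || T || T
q || q || F || T
q || q || r || T
q || q || r || T && F
q || q || r || T && F && F
q || q || r || F && F && F
q || q || r || r && F && F
q || q || r || r && q && F
q || q || r || r && q && r

[E [E [E [E [T [F q]]] || [T [F q]]] || [T [F r]]] || [T [T [T [F r]] && [F q]] && [F r]]]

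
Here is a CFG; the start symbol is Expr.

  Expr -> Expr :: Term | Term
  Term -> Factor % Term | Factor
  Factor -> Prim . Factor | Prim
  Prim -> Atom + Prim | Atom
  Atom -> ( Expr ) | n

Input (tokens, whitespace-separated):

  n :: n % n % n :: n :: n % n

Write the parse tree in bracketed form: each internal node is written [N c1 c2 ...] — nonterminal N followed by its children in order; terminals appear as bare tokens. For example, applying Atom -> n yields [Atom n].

[Expr [Expr [Expr [Expr [Term [Factor [Prim [Atom n]]]]] :: [Term [Factor [Prim [Atom n]]] % [Term [Factor [Prim [Atom n]]] % [Term [Factor [Prim [Atom n]]]]]]] :: [Term [Factor [Prim [Atom n]]]]] :: [Term [Factor [Prim [Atom n]]] % [Term [Factor [Prim [Atom n]]]]]]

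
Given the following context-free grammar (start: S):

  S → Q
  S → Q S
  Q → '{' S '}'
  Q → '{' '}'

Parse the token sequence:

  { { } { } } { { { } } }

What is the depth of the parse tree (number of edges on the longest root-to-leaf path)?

[S [Q { [S [Q { }] [S [Q { }]]] }] [S [Q { [S [Q { [S [Q { }]] }]] }]]]

7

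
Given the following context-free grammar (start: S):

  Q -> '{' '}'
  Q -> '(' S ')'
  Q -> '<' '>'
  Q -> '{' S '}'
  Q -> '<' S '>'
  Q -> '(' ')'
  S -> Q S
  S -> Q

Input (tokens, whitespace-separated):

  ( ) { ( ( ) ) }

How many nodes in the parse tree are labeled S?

[S [Q ( )] [S [Q { [S [Q ( [S [Q ( )]] )]] }]]]

4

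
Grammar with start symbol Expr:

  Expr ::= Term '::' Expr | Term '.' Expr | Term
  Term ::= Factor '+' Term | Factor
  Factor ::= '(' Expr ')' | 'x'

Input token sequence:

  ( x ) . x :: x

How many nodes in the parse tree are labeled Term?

4

[Expr [Term [Factor ( [Expr [Term [Factor x]]] )]] . [Expr [Term [Factor x]] :: [Expr [Term [Factor x]]]]]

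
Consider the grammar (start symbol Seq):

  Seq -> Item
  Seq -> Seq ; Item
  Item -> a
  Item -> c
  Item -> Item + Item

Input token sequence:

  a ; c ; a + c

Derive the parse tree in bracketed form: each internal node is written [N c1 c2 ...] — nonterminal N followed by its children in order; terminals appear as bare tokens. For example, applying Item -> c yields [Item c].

Seq
Seq ; Item
Seq ; Item ; Item
Item ; Item ; Item
a ; Item ; Item
a ; c ; Item
a ; c ; Item + Item
a ; c ; a + Item
a ; c ; a + c

[Seq [Seq [Seq [Item a]] ; [Item c]] ; [Item [Item a] + [Item c]]]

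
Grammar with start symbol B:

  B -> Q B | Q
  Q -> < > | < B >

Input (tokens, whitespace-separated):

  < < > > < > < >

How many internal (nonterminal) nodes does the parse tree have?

[B [Q < [B [Q < >]] >] [B [Q < >] [B [Q < >]]]]

8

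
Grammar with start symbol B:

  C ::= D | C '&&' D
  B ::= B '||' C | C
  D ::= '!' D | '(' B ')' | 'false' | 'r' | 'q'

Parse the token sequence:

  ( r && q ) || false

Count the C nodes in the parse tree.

[B [B [C [D ( [B [C [C [D r]] && [D q]]] )]]] || [C [D false]]]

4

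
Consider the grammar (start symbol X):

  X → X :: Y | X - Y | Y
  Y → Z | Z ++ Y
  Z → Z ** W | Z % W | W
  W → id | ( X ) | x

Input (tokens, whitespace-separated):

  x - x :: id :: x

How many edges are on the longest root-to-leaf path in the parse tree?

[X [X [X [X [Y [Z [W x]]]] - [Y [Z [W x]]]] :: [Y [Z [W id]]]] :: [Y [Z [W x]]]]

7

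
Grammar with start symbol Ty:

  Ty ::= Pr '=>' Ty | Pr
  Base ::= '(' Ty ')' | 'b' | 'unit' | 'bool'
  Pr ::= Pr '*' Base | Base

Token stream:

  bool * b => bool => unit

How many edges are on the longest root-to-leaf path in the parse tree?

[Ty [Pr [Pr [Base bool]] * [Base b]] => [Ty [Pr [Base bool]] => [Ty [Pr [Base unit]]]]]

5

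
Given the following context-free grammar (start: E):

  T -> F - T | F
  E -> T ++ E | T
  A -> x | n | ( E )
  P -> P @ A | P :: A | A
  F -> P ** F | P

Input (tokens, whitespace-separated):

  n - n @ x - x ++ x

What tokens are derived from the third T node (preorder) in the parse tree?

x

[E [T [F [P [A n]]] - [T [F [P [P [A n]] @ [A x]]] - [T [F [P [A x]]]]]] ++ [E [T [F [P [A x]]]]]]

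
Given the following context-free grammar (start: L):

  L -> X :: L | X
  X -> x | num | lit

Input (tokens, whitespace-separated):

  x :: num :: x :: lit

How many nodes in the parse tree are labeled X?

4

[L [X x] :: [L [X num] :: [L [X x] :: [L [X lit]]]]]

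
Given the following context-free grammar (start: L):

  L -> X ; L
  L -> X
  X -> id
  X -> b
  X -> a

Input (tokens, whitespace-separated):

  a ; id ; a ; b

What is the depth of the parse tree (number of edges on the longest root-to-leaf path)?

[L [X a] ; [L [X id] ; [L [X a] ; [L [X b]]]]]

5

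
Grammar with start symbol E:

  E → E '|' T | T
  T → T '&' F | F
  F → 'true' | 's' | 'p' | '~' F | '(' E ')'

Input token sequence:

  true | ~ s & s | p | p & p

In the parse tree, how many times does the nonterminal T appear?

6

[E [E [E [E [T [F true]]] | [T [T [F ~ [F s]]] & [F s]]] | [T [F p]]] | [T [T [F p]] & [F p]]]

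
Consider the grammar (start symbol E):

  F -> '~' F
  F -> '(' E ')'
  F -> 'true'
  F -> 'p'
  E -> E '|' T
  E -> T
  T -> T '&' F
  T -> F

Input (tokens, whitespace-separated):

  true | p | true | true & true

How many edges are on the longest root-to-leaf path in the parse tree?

[E [E [E [E [T [F true]]] | [T [F p]]] | [T [F true]]] | [T [T [F true]] & [F true]]]

6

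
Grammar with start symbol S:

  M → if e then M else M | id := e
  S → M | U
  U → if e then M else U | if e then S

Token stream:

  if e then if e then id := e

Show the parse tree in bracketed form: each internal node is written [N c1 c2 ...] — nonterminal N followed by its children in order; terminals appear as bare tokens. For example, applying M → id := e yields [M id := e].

S
U
if e then S
if e then U
if e then if e then S
if e then if e then M
if e then if e then id := e

[S [U if e then [S [U if e then [S [M id := e]]]]]]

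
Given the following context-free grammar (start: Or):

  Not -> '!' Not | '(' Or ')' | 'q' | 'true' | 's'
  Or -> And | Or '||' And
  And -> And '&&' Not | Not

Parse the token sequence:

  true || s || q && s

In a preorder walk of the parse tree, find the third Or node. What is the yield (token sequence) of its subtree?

true

[Or [Or [Or [And [Not true]]] || [And [Not s]]] || [And [And [Not q]] && [Not s]]]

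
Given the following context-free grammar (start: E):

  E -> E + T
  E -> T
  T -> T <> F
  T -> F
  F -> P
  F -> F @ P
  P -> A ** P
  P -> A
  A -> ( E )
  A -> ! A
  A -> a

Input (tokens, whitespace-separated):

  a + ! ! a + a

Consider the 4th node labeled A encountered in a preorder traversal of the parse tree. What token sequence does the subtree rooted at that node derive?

a

[E [E [E [T [F [P [A a]]]]] + [T [F [P [A ! [A ! [A a]]]]]]] + [T [F [P [A a]]]]]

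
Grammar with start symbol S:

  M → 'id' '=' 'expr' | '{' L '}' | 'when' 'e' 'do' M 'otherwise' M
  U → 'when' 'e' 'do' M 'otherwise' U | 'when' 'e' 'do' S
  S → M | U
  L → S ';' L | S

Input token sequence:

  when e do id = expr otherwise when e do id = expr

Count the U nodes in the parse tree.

2

[S [U when e do [M id = expr] otherwise [U when e do [S [M id = expr]]]]]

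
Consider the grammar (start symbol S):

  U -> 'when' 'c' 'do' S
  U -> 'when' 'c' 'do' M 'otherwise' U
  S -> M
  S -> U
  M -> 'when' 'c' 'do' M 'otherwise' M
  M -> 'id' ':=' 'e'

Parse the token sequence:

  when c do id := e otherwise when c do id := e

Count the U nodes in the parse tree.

2

[S [U when c do [M id := e] otherwise [U when c do [S [M id := e]]]]]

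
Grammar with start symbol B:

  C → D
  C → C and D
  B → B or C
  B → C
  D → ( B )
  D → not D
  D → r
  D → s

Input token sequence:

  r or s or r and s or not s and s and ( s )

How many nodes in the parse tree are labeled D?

9

[B [B [B [B [C [D r]]] or [C [D s]]] or [C [C [D r]] and [D s]]] or [C [C [C [D not [D s]]] and [D s]] and [D ( [B [C [D s]]] )]]]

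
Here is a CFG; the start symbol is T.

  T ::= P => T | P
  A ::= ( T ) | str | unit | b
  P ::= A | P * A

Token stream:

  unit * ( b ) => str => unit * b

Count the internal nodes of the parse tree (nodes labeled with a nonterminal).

16

[T [P [P [A unit]] * [A ( [T [P [A b]]] )]] => [T [P [A str]] => [T [P [P [A unit]] * [A b]]]]]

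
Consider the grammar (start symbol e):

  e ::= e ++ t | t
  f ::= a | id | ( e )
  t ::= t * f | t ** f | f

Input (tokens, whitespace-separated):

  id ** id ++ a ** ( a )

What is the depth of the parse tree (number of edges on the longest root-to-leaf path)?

6

[e [e [t [t [f id]] ** [f id]]] ++ [t [t [f a]] ** [f ( [e [t [f a]]] )]]]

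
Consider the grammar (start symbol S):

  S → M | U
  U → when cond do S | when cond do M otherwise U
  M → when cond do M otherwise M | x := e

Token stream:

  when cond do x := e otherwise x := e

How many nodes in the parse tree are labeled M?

3

[S [M when cond do [M x := e] otherwise [M x := e]]]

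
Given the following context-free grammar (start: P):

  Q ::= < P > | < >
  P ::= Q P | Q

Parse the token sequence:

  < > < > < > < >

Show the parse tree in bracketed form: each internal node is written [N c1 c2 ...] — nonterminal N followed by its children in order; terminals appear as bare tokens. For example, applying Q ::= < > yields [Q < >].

P
Q P
< > P
< > Q P
< > < > P
< > < > Q P
< > < > < > P
< > < > < > Q
< > < > < > < >

[P [Q < >] [P [Q < >] [P [Q < >] [P [Q < >]]]]]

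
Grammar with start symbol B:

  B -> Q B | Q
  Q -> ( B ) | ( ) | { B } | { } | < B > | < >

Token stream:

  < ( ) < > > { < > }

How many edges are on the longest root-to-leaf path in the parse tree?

5

[B [Q < [B [Q ( )] [B [Q < >]]] >] [B [Q { [B [Q < >]] }]]]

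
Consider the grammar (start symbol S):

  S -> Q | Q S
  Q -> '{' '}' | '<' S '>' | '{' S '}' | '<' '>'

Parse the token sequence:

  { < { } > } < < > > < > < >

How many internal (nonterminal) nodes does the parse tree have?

14

[S [Q { [S [Q < [S [Q { }]] >]] }] [S [Q < [S [Q < >]] >] [S [Q < >] [S [Q < >]]]]]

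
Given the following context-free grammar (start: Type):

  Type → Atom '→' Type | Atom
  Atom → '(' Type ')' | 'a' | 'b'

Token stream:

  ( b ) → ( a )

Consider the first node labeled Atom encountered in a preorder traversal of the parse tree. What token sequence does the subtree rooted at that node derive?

[Type [Atom ( [Type [Atom b]] )] → [Type [Atom ( [Type [Atom a]] )]]]

( b )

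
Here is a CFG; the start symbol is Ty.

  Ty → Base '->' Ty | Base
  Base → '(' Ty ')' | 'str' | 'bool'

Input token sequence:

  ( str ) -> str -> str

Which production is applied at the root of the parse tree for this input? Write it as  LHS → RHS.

Ty → Base '->' Ty

[Ty [Base ( [Ty [Base str]] )] -> [Ty [Base str] -> [Ty [Base str]]]]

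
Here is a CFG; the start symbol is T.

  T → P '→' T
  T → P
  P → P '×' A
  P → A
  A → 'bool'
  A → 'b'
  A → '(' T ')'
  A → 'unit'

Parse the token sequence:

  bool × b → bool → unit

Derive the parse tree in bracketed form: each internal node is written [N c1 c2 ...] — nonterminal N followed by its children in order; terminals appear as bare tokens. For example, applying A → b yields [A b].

[T [P [P [A bool]] × [A b]] → [T [P [A bool]] → [T [P [A unit]]]]]

T
P → T
P × A → T
A × A → T
bool × A → T
bool × b → T
bool × b → P → T
bool × b → A → T
bool × b → bool → T
bool × b → bool → P
bool × b → bool → A
bool × b → bool → unit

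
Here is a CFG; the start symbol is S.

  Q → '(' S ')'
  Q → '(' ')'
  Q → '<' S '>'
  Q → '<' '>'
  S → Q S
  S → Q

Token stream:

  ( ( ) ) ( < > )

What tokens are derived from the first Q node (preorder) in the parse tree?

( ( ) )

[S [Q ( [S [Q ( )]] )] [S [Q ( [S [Q < >]] )]]]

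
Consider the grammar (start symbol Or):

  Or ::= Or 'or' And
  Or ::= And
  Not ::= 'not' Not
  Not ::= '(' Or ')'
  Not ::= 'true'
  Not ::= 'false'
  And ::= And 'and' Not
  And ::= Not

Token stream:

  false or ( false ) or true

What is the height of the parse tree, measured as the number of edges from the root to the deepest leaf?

7

[Or [Or [Or [And [Not false]]] or [And [Not ( [Or [And [Not false]]] )]]] or [And [Not true]]]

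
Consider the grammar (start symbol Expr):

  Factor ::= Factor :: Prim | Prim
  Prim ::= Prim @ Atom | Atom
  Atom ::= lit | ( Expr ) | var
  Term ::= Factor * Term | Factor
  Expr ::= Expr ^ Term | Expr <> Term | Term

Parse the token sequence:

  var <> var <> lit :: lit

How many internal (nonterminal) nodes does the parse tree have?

[Expr [Expr [Expr [Term [Factor [Prim [Atom var]]]]] <> [Term [Factor [Prim [Atom var]]]]] <> [Term [Factor [Factor [Prim [Atom lit]]] :: [Prim [Atom lit]]]]]

18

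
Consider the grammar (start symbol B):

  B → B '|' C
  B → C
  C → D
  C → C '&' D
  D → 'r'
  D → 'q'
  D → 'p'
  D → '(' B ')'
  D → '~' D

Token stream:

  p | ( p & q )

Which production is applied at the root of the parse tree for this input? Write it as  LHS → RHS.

[B [B [C [D p]]] | [C [D ( [B [C [C [D p]] & [D q]]] )]]]

B → B '|' C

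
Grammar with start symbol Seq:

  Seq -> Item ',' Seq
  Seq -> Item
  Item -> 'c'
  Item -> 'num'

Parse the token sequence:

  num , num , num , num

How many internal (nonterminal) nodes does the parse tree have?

8

[Seq [Item num] , [Seq [Item num] , [Seq [Item num] , [Seq [Item num]]]]]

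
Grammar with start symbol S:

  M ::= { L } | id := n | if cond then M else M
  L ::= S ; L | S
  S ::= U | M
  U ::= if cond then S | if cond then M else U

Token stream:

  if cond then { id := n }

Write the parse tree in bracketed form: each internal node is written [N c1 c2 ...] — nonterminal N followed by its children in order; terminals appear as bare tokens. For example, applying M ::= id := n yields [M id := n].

S
U
if cond then S
if cond then M
if cond then { L }
if cond then { S }
if cond then { M }
if cond then { id := n }

[S [U if cond then [S [M { [L [S [M id := n]]] }]]]]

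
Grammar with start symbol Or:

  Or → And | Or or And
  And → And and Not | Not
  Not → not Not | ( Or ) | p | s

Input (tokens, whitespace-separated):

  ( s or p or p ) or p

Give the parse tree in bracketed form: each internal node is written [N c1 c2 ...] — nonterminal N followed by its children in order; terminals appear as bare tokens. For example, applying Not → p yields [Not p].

[Or [Or [And [Not ( [Or [Or [Or [And [Not s]]] or [And [Not p]]] or [And [Not p]]] )]]] or [And [Not p]]]

Or
Or or And
And or And
Not or And
( Or ) or And
( Or or And ) or And
( Or or And or And ) or And
( And or And or And ) or And
( Not or And or And ) or And
( s or And or And ) or And
( s or Not or And ) or And
( s or p or And ) or And
( s or p or Not ) or And
( s or p or p ) or And
( s or p or p ) or Not
( s or p or p ) or p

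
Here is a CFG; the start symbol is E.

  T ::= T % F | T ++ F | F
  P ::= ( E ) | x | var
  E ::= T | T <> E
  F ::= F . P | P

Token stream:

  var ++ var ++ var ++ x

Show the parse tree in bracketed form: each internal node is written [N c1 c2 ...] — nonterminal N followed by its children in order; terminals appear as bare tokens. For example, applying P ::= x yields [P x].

[E [T [T [T [T [F [P var]]] ++ [F [P var]]] ++ [F [P var]]] ++ [F [P x]]]]

E
T
T ++ F
T ++ F ++ F
T ++ F ++ F ++ F
F ++ F ++ F ++ F
P ++ F ++ F ++ F
var ++ F ++ F ++ F
var ++ P ++ F ++ F
var ++ var ++ F ++ F
var ++ var ++ P ++ F
var ++ var ++ var ++ F
var ++ var ++ var ++ P
var ++ var ++ var ++ x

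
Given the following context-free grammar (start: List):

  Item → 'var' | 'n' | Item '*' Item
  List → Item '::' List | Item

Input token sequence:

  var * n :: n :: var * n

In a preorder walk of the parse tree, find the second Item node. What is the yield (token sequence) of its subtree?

var

[List [Item [Item var] * [Item n]] :: [List [Item n] :: [List [Item [Item var] * [Item n]]]]]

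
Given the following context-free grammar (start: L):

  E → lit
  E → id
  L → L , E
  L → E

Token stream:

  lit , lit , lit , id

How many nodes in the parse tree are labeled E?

4

[L [L [L [L [E lit]] , [E lit]] , [E lit]] , [E id]]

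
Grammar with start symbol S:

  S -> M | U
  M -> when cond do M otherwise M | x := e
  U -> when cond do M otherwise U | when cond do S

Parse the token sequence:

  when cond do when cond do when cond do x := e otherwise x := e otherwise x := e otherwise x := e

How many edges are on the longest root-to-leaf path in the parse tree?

[S [M when cond do [M when cond do [M when cond do [M x := e] otherwise [M x := e]] otherwise [M x := e]] otherwise [M x := e]]]

5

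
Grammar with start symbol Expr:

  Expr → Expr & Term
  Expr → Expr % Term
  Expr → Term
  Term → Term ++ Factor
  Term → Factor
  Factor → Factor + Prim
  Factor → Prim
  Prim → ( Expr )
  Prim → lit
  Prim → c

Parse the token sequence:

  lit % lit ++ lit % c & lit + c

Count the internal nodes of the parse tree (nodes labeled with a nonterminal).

21

[Expr [Expr [Expr [Expr [Term [Factor [Prim lit]]]] % [Term [Term [Factor [Prim lit]]] ++ [Factor [Prim lit]]]] % [Term [Factor [Prim c]]]] & [Term [Factor [Factor [Prim lit]] + [Prim c]]]]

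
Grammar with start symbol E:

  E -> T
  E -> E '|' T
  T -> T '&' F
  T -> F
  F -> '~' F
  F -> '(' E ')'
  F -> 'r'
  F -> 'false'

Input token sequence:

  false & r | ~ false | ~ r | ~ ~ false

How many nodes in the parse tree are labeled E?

4

[E [E [E [E [T [T [F false]] & [F r]]] | [T [F ~ [F false]]]] | [T [F ~ [F r]]]] | [T [F ~ [F ~ [F false]]]]]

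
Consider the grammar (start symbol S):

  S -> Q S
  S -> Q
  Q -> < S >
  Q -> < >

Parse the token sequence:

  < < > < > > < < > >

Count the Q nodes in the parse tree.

[S [Q < [S [Q < >] [S [Q < >]]] >] [S [Q < [S [Q < >]] >]]]

5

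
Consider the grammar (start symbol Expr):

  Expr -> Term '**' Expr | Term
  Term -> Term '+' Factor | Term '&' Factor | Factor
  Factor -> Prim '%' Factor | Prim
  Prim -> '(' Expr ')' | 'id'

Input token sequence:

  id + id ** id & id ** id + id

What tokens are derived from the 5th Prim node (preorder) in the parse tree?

id

[Expr [Term [Term [Factor [Prim id]]] + [Factor [Prim id]]] ** [Expr [Term [Term [Factor [Prim id]]] & [Factor [Prim id]]] ** [Expr [Term [Term [Factor [Prim id]]] + [Factor [Prim id]]]]]]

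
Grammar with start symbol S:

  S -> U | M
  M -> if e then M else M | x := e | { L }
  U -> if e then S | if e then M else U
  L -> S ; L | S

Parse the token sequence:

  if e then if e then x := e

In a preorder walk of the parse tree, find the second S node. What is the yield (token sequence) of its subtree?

if e then x := e

[S [U if e then [S [U if e then [S [M x := e]]]]]]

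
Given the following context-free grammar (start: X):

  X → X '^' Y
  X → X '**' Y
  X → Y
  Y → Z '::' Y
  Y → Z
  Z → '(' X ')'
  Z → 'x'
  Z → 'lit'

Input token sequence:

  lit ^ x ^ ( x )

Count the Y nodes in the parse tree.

[X [X [X [Y [Z lit]]] ^ [Y [Z x]]] ^ [Y [Z ( [X [Y [Z x]]] )]]]

4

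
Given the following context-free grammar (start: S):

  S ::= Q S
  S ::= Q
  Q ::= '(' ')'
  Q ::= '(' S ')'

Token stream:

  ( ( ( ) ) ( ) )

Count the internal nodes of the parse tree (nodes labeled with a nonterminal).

[S [Q ( [S [Q ( [S [Q ( )]] )] [S [Q ( )]]] )]]

8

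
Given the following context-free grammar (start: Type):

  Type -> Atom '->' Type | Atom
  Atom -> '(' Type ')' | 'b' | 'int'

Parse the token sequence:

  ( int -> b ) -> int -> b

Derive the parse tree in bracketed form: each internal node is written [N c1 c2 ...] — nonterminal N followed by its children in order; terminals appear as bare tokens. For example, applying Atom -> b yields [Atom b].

[Type [Atom ( [Type [Atom int] -> [Type [Atom b]]] )] -> [Type [Atom int] -> [Type [Atom b]]]]

Type
Atom -> Type
( Type ) -> Type
( Atom -> Type ) -> Type
( int -> Type ) -> Type
( int -> Atom ) -> Type
( int -> b ) -> Type
( int -> b ) -> Atom -> Type
( int -> b ) -> int -> Type
( int -> b ) -> int -> Atom
( int -> b ) -> int -> b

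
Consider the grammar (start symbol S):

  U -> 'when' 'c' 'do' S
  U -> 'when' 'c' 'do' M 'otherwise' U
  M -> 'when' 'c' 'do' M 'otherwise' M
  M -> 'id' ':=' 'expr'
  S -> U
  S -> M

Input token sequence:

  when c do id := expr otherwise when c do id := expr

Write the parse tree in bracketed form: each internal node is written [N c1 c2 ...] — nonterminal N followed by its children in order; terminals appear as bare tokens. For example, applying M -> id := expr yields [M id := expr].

S
U
when c do M otherwise U
when c do id := expr otherwise U
when c do id := expr otherwise when c do S
when c do id := expr otherwise when c do M
when c do id := expr otherwise when c do id := expr

[S [U when c do [M id := expr] otherwise [U when c do [S [M id := expr]]]]]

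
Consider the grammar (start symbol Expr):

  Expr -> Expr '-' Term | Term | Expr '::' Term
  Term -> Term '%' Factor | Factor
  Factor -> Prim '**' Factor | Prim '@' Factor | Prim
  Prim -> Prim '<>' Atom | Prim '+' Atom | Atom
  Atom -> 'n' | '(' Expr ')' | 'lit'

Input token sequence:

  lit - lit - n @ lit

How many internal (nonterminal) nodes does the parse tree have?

[Expr [Expr [Expr [Term [Factor [Prim [Atom lit]]]]] - [Term [Factor [Prim [Atom lit]]]]] - [Term [Factor [Prim [Atom n]] @ [Factor [Prim [Atom lit]]]]]]

18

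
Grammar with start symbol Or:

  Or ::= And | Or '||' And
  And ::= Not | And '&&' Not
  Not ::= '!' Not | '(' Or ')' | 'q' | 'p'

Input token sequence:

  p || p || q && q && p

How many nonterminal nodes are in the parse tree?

13

[Or [Or [Or [And [Not p]]] || [And [Not p]]] || [And [And [And [Not q]] && [Not q]] && [Not p]]]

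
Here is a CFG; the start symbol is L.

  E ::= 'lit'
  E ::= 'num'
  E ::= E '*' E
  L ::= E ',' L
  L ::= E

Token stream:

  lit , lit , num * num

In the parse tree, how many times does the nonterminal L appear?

3

[L [E lit] , [L [E lit] , [L [E [E num] * [E num]]]]]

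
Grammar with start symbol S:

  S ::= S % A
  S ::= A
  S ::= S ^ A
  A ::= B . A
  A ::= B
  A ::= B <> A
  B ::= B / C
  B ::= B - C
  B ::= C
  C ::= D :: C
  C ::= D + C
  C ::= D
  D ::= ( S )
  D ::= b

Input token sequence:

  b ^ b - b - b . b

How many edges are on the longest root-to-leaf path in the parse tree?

7

[S [S [A [B [C [D b]]]]] ^ [A [B [B [B [C [D b]]] - [C [D b]]] - [C [D b]]] . [A [B [C [D b]]]]]]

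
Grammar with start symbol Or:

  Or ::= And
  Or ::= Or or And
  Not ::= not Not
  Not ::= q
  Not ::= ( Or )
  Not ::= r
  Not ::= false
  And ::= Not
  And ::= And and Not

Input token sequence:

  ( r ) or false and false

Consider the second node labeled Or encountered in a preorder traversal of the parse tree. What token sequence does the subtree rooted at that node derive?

( r )

[Or [Or [And [Not ( [Or [And [Not r]]] )]]] or [And [And [Not false]] and [Not false]]]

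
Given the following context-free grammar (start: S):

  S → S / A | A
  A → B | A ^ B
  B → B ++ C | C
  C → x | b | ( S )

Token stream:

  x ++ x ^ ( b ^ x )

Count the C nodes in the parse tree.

[S [A [A [B [B [C x]] ++ [C x]]] ^ [B [C ( [S [A [A [B [C b]]] ^ [B [C x]]]] )]]]]

5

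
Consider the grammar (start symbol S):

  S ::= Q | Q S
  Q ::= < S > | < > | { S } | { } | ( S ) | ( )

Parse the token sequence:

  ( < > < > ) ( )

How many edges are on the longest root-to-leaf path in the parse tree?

[S [Q ( [S [Q < >] [S [Q < >]]] )] [S [Q ( )]]]

5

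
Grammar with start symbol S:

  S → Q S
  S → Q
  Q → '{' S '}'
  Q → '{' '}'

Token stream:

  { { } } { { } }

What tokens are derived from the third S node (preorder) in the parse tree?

{ { } }

[S [Q { [S [Q { }]] }] [S [Q { [S [Q { }]] }]]]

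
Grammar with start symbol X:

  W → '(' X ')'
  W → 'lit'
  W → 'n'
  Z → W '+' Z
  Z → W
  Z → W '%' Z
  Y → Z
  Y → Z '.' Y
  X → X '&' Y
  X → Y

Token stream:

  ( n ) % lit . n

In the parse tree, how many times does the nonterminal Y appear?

3

[X [Y [Z [W ( [X [Y [Z [W n]]]] )] % [Z [W lit]]] . [Y [Z [W n]]]]]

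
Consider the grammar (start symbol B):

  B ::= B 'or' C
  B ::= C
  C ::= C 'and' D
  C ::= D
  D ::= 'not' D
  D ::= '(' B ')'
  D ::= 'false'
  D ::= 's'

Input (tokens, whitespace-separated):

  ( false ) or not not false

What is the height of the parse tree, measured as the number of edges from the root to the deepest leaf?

[B [B [C [D ( [B [C [D false]]] )]]] or [C [D not [D not [D false]]]]]

7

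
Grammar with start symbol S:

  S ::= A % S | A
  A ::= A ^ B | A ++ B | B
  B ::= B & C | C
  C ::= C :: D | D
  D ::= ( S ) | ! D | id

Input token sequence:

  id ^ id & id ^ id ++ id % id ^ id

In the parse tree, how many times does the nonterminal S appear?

2

[S [A [A [A [A [B [C [D id]]]] ^ [B [B [C [D id]]] & [C [D id]]]] ^ [B [C [D id]]]] ++ [B [C [D id]]]] % [S [A [A [B [C [D id]]]] ^ [B [C [D id]]]]]]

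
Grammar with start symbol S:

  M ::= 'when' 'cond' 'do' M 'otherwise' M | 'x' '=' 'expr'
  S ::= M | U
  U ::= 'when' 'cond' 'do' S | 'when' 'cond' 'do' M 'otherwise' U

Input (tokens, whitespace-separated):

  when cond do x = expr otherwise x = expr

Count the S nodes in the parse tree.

[S [M when cond do [M x = expr] otherwise [M x = expr]]]

1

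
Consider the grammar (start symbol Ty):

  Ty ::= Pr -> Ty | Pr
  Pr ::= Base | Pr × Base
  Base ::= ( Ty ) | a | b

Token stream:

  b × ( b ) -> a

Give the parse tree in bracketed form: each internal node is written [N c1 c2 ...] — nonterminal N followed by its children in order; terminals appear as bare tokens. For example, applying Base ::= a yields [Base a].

[Ty [Pr [Pr [Base b]] × [Base ( [Ty [Pr [Base b]]] )]] -> [Ty [Pr [Base a]]]]

Ty
Pr -> Ty
Pr × Base -> Ty
Base × Base -> Ty
b × Base -> Ty
b × ( Ty ) -> Ty
b × ( Pr ) -> Ty
b × ( Base ) -> Ty
b × ( b ) -> Ty
b × ( b ) -> Pr
b × ( b ) -> Base
b × ( b ) -> a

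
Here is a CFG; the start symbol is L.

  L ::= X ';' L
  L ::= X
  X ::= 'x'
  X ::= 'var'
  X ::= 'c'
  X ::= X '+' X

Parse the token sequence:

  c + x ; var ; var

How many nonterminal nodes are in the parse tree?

[L [X [X c] + [X x]] ; [L [X var] ; [L [X var]]]]

8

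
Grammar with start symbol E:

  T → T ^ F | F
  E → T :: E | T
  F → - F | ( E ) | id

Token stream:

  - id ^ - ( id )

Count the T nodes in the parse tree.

[E [T [T [F - [F id]]] ^ [F - [F ( [E [T [F id]]] )]]]]

3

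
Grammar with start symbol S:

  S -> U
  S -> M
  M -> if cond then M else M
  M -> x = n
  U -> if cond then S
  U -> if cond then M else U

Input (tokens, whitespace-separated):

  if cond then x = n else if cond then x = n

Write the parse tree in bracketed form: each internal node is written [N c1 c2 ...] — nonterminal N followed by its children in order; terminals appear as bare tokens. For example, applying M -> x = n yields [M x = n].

[S [U if cond then [M x = n] else [U if cond then [S [M x = n]]]]]

S
U
if cond then M else U
if cond then x = n else U
if cond then x = n else if cond then S
if cond then x = n else if cond then M
if cond then x = n else if cond then x = n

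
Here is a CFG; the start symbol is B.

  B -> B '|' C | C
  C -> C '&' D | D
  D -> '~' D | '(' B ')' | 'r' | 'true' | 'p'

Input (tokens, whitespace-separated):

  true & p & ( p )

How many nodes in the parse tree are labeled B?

[B [C [C [C [D true]] & [D p]] & [D ( [B [C [D p]]] )]]]

2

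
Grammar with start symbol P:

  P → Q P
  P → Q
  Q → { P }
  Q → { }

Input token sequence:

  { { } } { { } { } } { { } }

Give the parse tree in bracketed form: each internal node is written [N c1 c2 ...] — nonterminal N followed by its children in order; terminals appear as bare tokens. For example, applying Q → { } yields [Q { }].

P
Q P
{ P } P
{ Q } P
{ { } } P
{ { } } Q P
{ { } } { P } P
{ { } } { Q P } P
{ { } } { { } P } P
{ { } } { { } Q } P
{ { } } { { } { } } P
{ { } } { { } { } } Q
{ { } } { { } { } } { P }
{ { } } { { } { } } { Q }
{ { } } { { } { } } { { } }

[P [Q { [P [Q { }]] }] [P [Q { [P [Q { }] [P [Q { }]]] }] [P [Q { [P [Q { }]] }]]]]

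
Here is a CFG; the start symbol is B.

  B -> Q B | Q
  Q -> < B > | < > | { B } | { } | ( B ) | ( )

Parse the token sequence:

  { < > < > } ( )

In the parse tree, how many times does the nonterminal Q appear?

[B [Q { [B [Q < >] [B [Q < >]]] }] [B [Q ( )]]]

4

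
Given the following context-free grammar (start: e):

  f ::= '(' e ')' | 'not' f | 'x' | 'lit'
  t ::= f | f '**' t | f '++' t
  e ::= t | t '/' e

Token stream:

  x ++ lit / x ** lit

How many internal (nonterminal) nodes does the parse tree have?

10

[e [t [f x] ++ [t [f lit]]] / [e [t [f x] ** [t [f lit]]]]]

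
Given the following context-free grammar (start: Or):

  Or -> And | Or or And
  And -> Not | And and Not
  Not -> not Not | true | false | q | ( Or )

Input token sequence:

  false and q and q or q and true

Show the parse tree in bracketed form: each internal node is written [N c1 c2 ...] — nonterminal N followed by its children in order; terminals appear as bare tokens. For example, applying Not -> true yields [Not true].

Or
Or or And
And or And
And and Not or And
And and Not and Not or And
Not and Not and Not or And
false and Not and Not or And
false and q and Not or And
false and q and q or And
false and q and q or And and Not
false and q and q or Not and Not
false and q and q or q and Not
false and q and q or q and true

[Or [Or [And [And [And [Not false]] and [Not q]] and [Not q]]] or [And [And [Not q]] and [Not true]]]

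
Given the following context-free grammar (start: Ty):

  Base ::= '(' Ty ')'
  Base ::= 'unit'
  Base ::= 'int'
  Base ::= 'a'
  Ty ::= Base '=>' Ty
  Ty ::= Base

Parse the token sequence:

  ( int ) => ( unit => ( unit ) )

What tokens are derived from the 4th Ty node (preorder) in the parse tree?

unit => ( unit )

[Ty [Base ( [Ty [Base int]] )] => [Ty [Base ( [Ty [Base unit] => [Ty [Base ( [Ty [Base unit]] )]]] )]]]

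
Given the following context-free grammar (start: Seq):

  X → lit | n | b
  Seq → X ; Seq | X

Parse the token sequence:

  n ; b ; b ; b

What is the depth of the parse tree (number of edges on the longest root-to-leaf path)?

5

[Seq [X n] ; [Seq [X b] ; [Seq [X b] ; [Seq [X b]]]]]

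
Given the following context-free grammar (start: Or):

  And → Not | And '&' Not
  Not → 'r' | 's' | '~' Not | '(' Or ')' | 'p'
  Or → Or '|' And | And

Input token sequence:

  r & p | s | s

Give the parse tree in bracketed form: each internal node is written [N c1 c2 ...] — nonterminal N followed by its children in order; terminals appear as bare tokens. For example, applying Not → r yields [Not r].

Or
Or | And
Or | And | And
And | And | And
And & Not | And | And
Not & Not | And | And
r & Not | And | And
r & p | And | And
r & p | Not | And
r & p | s | And
r & p | s | Not
r & p | s | s

[Or [Or [Or [And [And [Not r]] & [Not p]]] | [And [Not s]]] | [And [Not s]]]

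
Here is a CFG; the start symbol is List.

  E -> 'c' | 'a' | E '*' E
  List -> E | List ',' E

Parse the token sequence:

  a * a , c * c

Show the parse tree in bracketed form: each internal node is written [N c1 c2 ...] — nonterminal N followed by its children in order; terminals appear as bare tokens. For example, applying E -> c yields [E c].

[List [List [E [E a] * [E a]]] , [E [E c] * [E c]]]

List
List , E
E , E
E * E , E
a * E , E
a * a , E
a * a , E * E
a * a , c * E
a * a , c * c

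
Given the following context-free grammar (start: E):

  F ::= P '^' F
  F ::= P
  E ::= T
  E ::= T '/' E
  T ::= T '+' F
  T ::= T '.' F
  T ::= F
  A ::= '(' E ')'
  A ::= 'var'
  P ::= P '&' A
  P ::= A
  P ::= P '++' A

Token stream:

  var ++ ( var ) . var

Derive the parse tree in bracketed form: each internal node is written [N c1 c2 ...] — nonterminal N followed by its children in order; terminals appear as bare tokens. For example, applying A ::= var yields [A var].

[E [T [T [F [P [P [A var]] ++ [A ( [E [T [F [P [A var]]]]] )]]]] . [F [P [A var]]]]]

E
T
T . F
F . F
P . F
P ++ A . F
A ++ A . F
var ++ A . F
var ++ ( E ) . F
var ++ ( T ) . F
var ++ ( F ) . F
var ++ ( P ) . F
var ++ ( A ) . F
var ++ ( var ) . F
var ++ ( var ) . P
var ++ ( var ) . A
var ++ ( var ) . var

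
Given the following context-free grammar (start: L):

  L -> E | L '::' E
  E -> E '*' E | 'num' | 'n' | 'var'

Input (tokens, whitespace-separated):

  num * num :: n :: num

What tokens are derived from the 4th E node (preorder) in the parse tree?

n

[L [L [L [E [E num] * [E num]]] :: [E n]] :: [E num]]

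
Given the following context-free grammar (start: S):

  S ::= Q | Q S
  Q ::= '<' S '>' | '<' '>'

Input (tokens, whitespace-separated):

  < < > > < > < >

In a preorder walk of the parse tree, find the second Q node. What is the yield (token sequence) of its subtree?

[S [Q < [S [Q < >]] >] [S [Q < >] [S [Q < >]]]]

< >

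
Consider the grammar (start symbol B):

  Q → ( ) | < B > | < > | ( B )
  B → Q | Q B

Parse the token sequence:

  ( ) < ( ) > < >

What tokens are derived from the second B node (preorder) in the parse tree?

< ( ) > < >

[B [Q ( )] [B [Q < [B [Q ( )]] >] [B [Q < >]]]]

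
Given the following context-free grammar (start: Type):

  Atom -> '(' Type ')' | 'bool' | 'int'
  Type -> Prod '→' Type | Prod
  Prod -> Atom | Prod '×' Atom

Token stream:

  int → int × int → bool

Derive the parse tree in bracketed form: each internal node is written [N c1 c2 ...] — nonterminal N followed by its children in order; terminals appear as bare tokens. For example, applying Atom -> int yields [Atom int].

Type
Prod → Type
Atom → Type
int → Type
int → Prod → Type
int → Prod × Atom → Type
int → Atom × Atom → Type
int → int × Atom → Type
int → int × int → Type
int → int × int → Prod
int → int × int → Atom
int → int × int → bool

[Type [Prod [Atom int]] → [Type [Prod [Prod [Atom int]] × [Atom int]] → [Type [Prod [Atom bool]]]]]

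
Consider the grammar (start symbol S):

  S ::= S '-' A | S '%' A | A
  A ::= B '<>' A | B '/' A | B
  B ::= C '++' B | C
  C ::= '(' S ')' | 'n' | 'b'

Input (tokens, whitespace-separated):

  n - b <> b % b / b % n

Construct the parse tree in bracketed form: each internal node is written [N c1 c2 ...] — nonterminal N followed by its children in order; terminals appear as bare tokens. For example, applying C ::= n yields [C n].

S
S % A
S % A % A
S - A % A % A
A - A % A % A
B - A % A % A
C - A % A % A
n - A % A % A
n - B <> A % A % A
n - C <> A % A % A
n - b <> A % A % A
n - b <> B % A % A
n - b <> C % A % A
n - b <> b % A % A
n - b <> b % B / A % A
n - b <> b % C / A % A
n - b <> b % b / A % A
n - b <> b % b / B % A
n - b <> b % b / C % A
n - b <> b % b / b % A
n - b <> b % b / b % B
n - b <> b % b / b % C
n - b <> b % b / b % n

[S [S [S [S [A [B [C n]]]] - [A [B [C b]] <> [A [B [C b]]]]] % [A [B [C b]] / [A [B [C b]]]]] % [A [B [C n]]]]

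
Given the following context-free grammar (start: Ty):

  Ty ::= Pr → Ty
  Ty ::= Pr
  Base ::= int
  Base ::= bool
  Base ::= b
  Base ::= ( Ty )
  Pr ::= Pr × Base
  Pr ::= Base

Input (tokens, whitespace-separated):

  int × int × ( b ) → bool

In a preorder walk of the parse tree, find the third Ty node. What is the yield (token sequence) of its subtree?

bool

[Ty [Pr [Pr [Pr [Base int]] × [Base int]] × [Base ( [Ty [Pr [Base b]]] )]] → [Ty [Pr [Base bool]]]]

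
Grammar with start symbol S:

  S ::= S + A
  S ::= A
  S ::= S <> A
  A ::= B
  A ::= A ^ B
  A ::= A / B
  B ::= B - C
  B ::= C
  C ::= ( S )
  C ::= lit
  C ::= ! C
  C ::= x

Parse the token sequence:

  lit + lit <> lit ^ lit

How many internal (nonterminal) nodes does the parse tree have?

[S [S [S [A [B [C lit]]]] + [A [B [C lit]]]] <> [A [A [B [C lit]]] ^ [B [C lit]]]]

15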